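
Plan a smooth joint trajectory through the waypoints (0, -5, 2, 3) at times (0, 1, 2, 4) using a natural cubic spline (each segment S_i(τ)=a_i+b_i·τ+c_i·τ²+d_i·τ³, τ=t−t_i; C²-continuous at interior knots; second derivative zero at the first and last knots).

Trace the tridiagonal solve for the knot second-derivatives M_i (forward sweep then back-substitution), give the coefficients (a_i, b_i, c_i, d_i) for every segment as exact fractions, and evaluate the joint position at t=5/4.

Δ: Δ0=-5, Δ1=7, Δ2=1/2
row 1: diag=4, rhs=72; c'=1/4, d'=18
row 2: denom=6−1·1/4=23/4; d'=(-39−1·18)/(23/4)=-228/23
back: M2=-228/23
back: M1=18−1/4·-228/23=471/23
M: M0=0, M1=471/23, M2=-228/23, M3=0
seg 0: a=0, c=M0/2=0, d=(M1−M0)/(6·1)=157/46, b=Δ0−h0·(2M0+M1)/6=-387/46
seg 1: a=-5, c=M1/2=471/46, d=(M2−M1)/(6·1)=-233/46, b=Δ1−h1·(2M1+M2)/6=42/23
seg 2: a=2, c=M2/2=-114/23, d=(M3−M2)/(6·2)=19/23, b=Δ2−h2·(2M2+M3)/6=327/46
t_q=5/4 → seg 1, τ=1/4; S=-5+42/23·τ+471/46·τ²+-233/46·τ³=-11725/2944

  seg 0: a=0 b=-387/46 c=0 d=157/46
  seg 1: a=-5 b=42/23 c=471/46 d=-233/46
  seg 2: a=2 b=327/46 c=-114/23 d=19/23
S(5/4) = -11725/2944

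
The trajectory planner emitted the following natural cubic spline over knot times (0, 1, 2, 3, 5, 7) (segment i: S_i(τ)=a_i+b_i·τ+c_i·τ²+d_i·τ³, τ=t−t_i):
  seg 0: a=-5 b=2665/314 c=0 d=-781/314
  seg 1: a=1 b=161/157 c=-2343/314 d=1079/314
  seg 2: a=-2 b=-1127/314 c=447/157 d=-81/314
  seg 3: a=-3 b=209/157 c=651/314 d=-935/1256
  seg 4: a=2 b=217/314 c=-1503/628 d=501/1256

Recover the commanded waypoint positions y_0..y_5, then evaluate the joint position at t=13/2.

y_0 = S_0(0) = a_0 = -5
y_1 = S_1(0) = a_1 = 1
y_2 = S_2(0) = a_2 = -2
y_3 = S_3(0) = a_3 = -3
y_4 = S_4(0) = a_4 = 2
y_5 = S_4(2) = -3
t_q=13/2 is in segment 4 (τ=3/2); S_4(τ)=-10069/10048

y_0=-5 y_1=1 y_2=-2 y_3=-3 y_4=2 y_5=-3
S(13/2) = -10069/10048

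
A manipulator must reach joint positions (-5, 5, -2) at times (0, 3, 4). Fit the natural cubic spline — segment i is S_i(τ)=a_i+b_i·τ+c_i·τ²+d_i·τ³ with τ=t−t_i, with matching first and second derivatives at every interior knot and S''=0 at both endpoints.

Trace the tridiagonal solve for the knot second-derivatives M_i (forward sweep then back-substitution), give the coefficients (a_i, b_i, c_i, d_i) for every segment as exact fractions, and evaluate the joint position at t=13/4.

Δ: Δ0=10/3, Δ1=-7
row 1: diag=8, rhs=-62; c'=1/8, d'=-31/4
back: M1=-31/4
M: M0=0, M1=-31/4, M2=0
seg 0: a=-5, c=M0/2=0, d=(M1−M0)/(6·3)=-31/72, b=Δ0−h0·(2M0+M1)/6=173/24
seg 1: a=5, c=M1/2=-31/8, d=(M2−M1)/(6·1)=31/24, b=Δ1−h1·(2M1+M2)/6=-53/12
t_q=13/4 → seg 1, τ=1/4; S=5+-53/12·τ+-31/8·τ²+31/24·τ³=1881/512

  seg 0: a=-5 b=173/24 c=0 d=-31/72
  seg 1: a=5 b=-53/12 c=-31/8 d=31/24
S(13/4) = 1881/512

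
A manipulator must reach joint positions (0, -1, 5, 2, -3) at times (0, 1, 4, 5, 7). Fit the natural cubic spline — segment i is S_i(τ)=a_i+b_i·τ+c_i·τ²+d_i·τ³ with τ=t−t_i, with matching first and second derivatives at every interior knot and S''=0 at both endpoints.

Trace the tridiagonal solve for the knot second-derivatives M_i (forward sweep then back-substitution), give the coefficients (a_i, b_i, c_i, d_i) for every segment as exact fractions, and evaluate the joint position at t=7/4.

  seg 0: a=0 b=-1109/644 c=0 d=465/644
  seg 1: a=-1 b=143/322 c=1395/644 d=-1061/1932
  seg 2: a=5 b=-893/644 c=-447/161 d=107/92
  seg 3: a=2 b=-1111/322 c=459/644 d=-153/1288
S(7/4) = 13183/41216

Δ: Δ0=-1, Δ1=2, Δ2=-3, Δ3=-5/2
row 1: diag=8, rhs=18; c'=3/8, d'=9/4
row 2: denom=8−3·3/8=55/8; d'=(-30−3·9/4)/(55/8)=-294/55
row 3: denom=6−1·8/55=322/55; d'=(3−1·-294/55)/(322/55)=459/322
back: M3=459/322
back: M2=-294/55−8/55·459/322=-894/161
back: M1=9/4−3/8·-894/161=1395/322
M: M0=0, M1=1395/322, M2=-894/161, M3=459/322, M4=0
seg 0: a=0, c=M0/2=0, d=(M1−M0)/(6·1)=465/644, b=Δ0−h0·(2M0+M1)/6=-1109/644
seg 1: a=-1, c=M1/2=1395/644, d=(M2−M1)/(6·3)=-1061/1932, b=Δ1−h1·(2M1+M2)/6=143/322
seg 2: a=5, c=M2/2=-447/161, d=(M3−M2)/(6·1)=107/92, b=Δ2−h2·(2M2+M3)/6=-893/644
seg 3: a=2, c=M3/2=459/644, d=(M4−M3)/(6·2)=-153/1288, b=Δ3−h3·(2M3+M4)/6=-1111/322
t_q=7/4 → seg 1, τ=3/4; S=-1+143/322·τ+1395/644·τ²+-1061/1932·τ³=13183/41216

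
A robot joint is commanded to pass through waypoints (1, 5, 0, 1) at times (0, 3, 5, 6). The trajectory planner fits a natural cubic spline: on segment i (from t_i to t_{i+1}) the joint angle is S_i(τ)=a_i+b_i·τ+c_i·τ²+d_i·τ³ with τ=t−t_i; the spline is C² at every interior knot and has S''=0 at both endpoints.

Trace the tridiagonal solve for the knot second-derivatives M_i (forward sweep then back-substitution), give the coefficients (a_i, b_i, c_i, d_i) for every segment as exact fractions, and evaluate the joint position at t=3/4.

Δ: Δ0=4/3, Δ1=-5/2, Δ2=1
row 1: diag=10, rhs=-23; c'=1/5, d'=-23/10
row 2: denom=6−2·1/5=28/5; d'=(21−2·-23/10)/(28/5)=32/7
back: M2=32/7
back: M1=-23/10−1/5·32/7=-45/14
M: M0=0, M1=-45/14, M2=32/7, M3=0
seg 0: a=1, c=M0/2=0, d=(M1−M0)/(6·3)=-5/28, b=Δ0−h0·(2M0+M1)/6=247/84
seg 1: a=5, c=M1/2=-45/28, d=(M2−M1)/(6·2)=109/168, b=Δ1−h1·(2M1+M2)/6=-79/42
seg 2: a=0, c=M2/2=16/7, d=(M3−M2)/(6·1)=-16/21, b=Δ2−h2·(2M2+M3)/6=-11/21
t_q=3/4 → seg 0, τ=3/4; S=1+247/84·τ+0·τ²+-5/28·τ³=5609/1792

  seg 0: a=1 b=247/84 c=0 d=-5/28
  seg 1: a=5 b=-79/42 c=-45/28 d=109/168
  seg 2: a=0 b=-11/21 c=16/7 d=-16/21
S(3/4) = 5609/1792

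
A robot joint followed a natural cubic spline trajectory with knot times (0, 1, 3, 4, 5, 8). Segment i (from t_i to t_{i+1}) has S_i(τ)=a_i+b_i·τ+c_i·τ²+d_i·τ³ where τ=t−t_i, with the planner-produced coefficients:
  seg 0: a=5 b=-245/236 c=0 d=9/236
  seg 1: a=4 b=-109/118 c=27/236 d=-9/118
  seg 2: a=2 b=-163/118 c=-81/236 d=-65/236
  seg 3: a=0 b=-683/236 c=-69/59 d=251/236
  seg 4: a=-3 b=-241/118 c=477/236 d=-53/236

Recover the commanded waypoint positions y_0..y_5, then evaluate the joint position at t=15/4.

y_0 = S_0(0) = a_0 = 5
y_1 = S_1(0) = a_1 = 4
y_2 = S_2(0) = a_2 = 2
y_3 = S_3(0) = a_3 = 0
y_4 = S_4(0) = a_4 = -3
y_5 = S_4(3) = 3
t_q=15/4 is in segment 2 (τ=3/4); S_2(τ)=9889/15104

y_0=5 y_1=4 y_2=2 y_3=0 y_4=-3 y_5=3
S(15/4) = 9889/15104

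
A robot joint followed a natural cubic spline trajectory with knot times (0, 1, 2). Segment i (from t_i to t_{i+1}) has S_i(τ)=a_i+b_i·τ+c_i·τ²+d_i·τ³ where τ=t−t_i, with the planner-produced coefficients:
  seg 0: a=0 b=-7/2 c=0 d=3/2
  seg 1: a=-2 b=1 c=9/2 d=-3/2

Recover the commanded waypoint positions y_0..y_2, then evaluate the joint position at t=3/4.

y_0=0 y_1=-2 y_2=2
S(3/4) = -255/128

y_0 = S_0(0) = a_0 = 0
y_1 = S_1(0) = a_1 = -2
y_2 = S_1(1) = 2
t_q=3/4 is in segment 0 (τ=3/4); S_0(τ)=-255/128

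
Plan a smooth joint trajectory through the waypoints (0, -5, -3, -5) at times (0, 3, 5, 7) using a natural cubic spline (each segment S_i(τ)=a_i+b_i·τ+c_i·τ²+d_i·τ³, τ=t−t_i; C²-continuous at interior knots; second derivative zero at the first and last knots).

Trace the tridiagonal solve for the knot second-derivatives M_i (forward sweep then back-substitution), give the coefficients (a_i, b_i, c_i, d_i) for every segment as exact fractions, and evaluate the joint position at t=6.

  seg 0: a=0 b=-8/3 c=0 d=1/9
  seg 1: a=-5 b=1/3 c=1 d=-1/3
  seg 2: a=-3 b=1/3 c=-1 d=1/6
S(6) = -7/2

Δ: Δ0=-5/3, Δ1=1, Δ2=-1
row 1: diag=10, rhs=16; c'=1/5, d'=8/5
row 2: denom=8−2·1/5=38/5; d'=(-12−2·8/5)/(38/5)=-2
back: M2=-2
back: M1=8/5−1/5·-2=2
M: M0=0, M1=2, M2=-2, M3=0
seg 0: a=0, c=M0/2=0, d=(M1−M0)/(6·3)=1/9, b=Δ0−h0·(2M0+M1)/6=-8/3
seg 1: a=-5, c=M1/2=1, d=(M2−M1)/(6·2)=-1/3, b=Δ1−h1·(2M1+M2)/6=1/3
seg 2: a=-3, c=M2/2=-1, d=(M3−M2)/(6·2)=1/6, b=Δ2−h2·(2M2+M3)/6=1/3
t_q=6 → seg 2, τ=1; S=-3+1/3·τ+-1·τ²+1/6·τ³=-7/2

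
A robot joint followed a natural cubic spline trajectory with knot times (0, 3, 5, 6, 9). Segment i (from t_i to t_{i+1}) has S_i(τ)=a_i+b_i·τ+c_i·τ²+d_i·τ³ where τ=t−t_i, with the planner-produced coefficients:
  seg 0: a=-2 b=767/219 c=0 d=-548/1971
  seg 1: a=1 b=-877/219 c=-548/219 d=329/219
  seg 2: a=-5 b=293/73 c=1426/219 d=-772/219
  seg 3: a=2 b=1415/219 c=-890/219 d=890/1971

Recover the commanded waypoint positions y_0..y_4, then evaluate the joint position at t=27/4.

y_0=-2 y_1=1 y_2=-5 y_3=2 y_4=-3
S(27/4) = 11097/2336

y_0 = S_0(0) = a_0 = -2
y_1 = S_1(0) = a_1 = 1
y_2 = S_2(0) = a_2 = -5
y_3 = S_3(0) = a_3 = 2
y_4 = S_3(3) = -3
t_q=27/4 is in segment 3 (τ=3/4); S_3(τ)=11097/2336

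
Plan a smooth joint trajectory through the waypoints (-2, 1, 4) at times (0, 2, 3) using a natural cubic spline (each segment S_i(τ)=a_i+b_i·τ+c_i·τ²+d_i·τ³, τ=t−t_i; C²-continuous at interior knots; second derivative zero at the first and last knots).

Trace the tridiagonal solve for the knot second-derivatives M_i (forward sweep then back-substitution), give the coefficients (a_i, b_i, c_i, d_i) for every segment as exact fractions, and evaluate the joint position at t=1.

  seg 0: a=-2 b=1 c=0 d=1/8
  seg 1: a=1 b=5/2 c=3/4 d=-1/4
S(1) = -7/8

Δ: Δ0=3/2, Δ1=3
row 1: diag=6, rhs=9; c'=1/6, d'=3/2
back: M1=3/2
M: M0=0, M1=3/2, M2=0
seg 0: a=-2, c=M0/2=0, d=(M1−M0)/(6·2)=1/8, b=Δ0−h0·(2M0+M1)/6=1
seg 1: a=1, c=M1/2=3/4, d=(M2−M1)/(6·1)=-1/4, b=Δ1−h1·(2M1+M2)/6=5/2
t_q=1 → seg 0, τ=1; S=-2+1·τ+0·τ²+1/8·τ³=-7/8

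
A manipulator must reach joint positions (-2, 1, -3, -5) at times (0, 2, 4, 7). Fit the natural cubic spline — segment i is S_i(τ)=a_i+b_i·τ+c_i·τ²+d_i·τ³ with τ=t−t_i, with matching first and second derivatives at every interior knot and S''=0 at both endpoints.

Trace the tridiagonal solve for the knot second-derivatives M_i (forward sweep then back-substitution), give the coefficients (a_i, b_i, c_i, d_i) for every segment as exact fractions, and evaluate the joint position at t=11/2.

  seg 0: a=-2 b=142/57 c=0 d=-113/456
  seg 1: a=1 b=-55/114 c=-113/76 d=83/228
  seg 2: a=-3 b=-235/114 c=53/76 d=-53/684
S(11/2) = -2909/608

Δ: Δ0=3/2, Δ1=-2, Δ2=-2/3
row 1: diag=8, rhs=-21; c'=1/4, d'=-21/8
row 2: denom=10−2·1/4=19/2; d'=(8−2·-21/8)/(19/2)=53/38
back: M2=53/38
back: M1=-21/8−1/4·53/38=-113/38
M: M0=0, M1=-113/38, M2=53/38, M3=0
seg 0: a=-2, c=M0/2=0, d=(M1−M0)/(6·2)=-113/456, b=Δ0−h0·(2M0+M1)/6=142/57
seg 1: a=1, c=M1/2=-113/76, d=(M2−M1)/(6·2)=83/228, b=Δ1−h1·(2M1+M2)/6=-55/114
seg 2: a=-3, c=M2/2=53/76, d=(M3−M2)/(6·3)=-53/684, b=Δ2−h2·(2M2+M3)/6=-235/114
t_q=11/2 → seg 2, τ=3/2; S=-3+-235/114·τ+53/76·τ²+-53/684·τ³=-2909/608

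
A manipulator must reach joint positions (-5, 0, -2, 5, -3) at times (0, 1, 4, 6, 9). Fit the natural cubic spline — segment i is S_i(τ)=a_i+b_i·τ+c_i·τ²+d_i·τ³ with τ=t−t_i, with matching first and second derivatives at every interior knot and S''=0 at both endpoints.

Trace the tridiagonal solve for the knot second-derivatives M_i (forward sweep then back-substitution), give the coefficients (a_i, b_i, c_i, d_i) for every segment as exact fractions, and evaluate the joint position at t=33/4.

Δ: Δ0=5, Δ1=-2/3, Δ2=7/2, Δ3=-8/3
row 1: diag=8, rhs=-34; c'=3/8, d'=-17/4
row 2: denom=10−3·3/8=71/8; d'=(25−3·-17/4)/(71/8)=302/71
row 3: denom=10−2·16/71=678/71; d'=(-37−2·302/71)/(678/71)=-1077/226
back: M3=-1077/226
back: M2=302/71−16/71·-1077/226=602/113
back: M1=-17/4−3/8·602/113=-706/113
M: M0=0, M1=-706/113, M2=602/113, M3=-1077/226, M4=0
seg 0: a=-5, c=M0/2=0, d=(M1−M0)/(6·1)=-353/339, b=Δ0−h0·(2M0+M1)/6=2048/339
seg 1: a=0, c=M1/2=-353/113, d=(M2−M1)/(6·3)=218/339, b=Δ1−h1·(2M1+M2)/6=989/339
seg 2: a=-2, c=M2/2=301/113, d=(M3−M2)/(6·2)=-2281/2712, b=Δ2−h2·(2M2+M3)/6=521/339
seg 3: a=5, c=M3/2=-1077/452, d=(M4−M3)/(6·3)=359/1356, b=Δ3−h3·(2M3+M4)/6=1423/678
t_q=33/4 → seg 3, τ=9/4; S=5+1423/678·τ+-1077/452·τ²+359/1356·τ³=19537/28928

  seg 0: a=-5 b=2048/339 c=0 d=-353/339
  seg 1: a=0 b=989/339 c=-353/113 d=218/339
  seg 2: a=-2 b=521/339 c=301/113 d=-2281/2712
  seg 3: a=5 b=1423/678 c=-1077/452 d=359/1356
S(33/4) = 19537/28928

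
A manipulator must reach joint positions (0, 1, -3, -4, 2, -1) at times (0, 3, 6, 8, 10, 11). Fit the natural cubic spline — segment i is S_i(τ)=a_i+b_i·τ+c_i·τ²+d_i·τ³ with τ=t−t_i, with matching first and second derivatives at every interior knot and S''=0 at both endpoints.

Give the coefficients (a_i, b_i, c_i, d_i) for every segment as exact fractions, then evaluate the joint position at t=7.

Δ: Δ0=1/3, Δ1=-4/3, Δ2=-1/2, Δ3=3, Δ4=-3
row 1: diag=12, rhs=-10; c'=1/4, d'=-5/6
row 2: denom=10−3·1/4=37/4; d'=(5−3·-5/6)/(37/4)=30/37
row 3: denom=8−2·8/37=280/37; d'=(21−2·30/37)/(280/37)=717/280
row 4: denom=6−2·37/140=383/70; d'=(-36−2·717/280)/(383/70)=-5757/766
back: M4=-5757/766
back: M3=717/280−37/140·-5757/766=3483/766
back: M2=30/37−8/37·3483/766=-66/383
back: M1=-5/6−1/4·-66/383=-908/1149
M: M0=0, M1=-908/1149, M2=-66/383, M3=3483/766, M4=-5757/766, M5=0
seg 0: a=0, c=M0/2=0, d=(M1−M0)/(6·3)=-454/10341, b=Δ0−h0·(2M0+M1)/6=279/383
seg 1: a=1, c=M1/2=-454/1149, d=(M2−M1)/(6·3)=355/10341, b=Δ1−h1·(2M1+M2)/6=-175/383
seg 2: a=-3, c=M2/2=-33/383, d=(M3−M2)/(6·2)=1205/3064, b=Δ2−h2·(2M2+M3)/6=-728/383
seg 3: a=-4, c=M3/2=3483/1532, d=(M4−M3)/(6·2)=-385/383, b=Δ3−h3·(2M3+M4)/6=1895/766
seg 4: a=2, c=M4/2=-5757/1532, d=(M5−M4)/(6·1)=1919/1532, b=Δ4−h4·(2M4+M5)/6=-379/766
t_q=7 → seg 2, τ=1; S=-3+-728/383·τ+-33/383·τ²+1205/3064·τ³=-14075/3064

  seg 0: a=0 b=279/383 c=0 d=-454/10341
  seg 1: a=1 b=-175/383 c=-454/1149 d=355/10341
  seg 2: a=-3 b=-728/383 c=-33/383 d=1205/3064
  seg 3: a=-4 b=1895/766 c=3483/1532 d=-385/383
  seg 4: a=2 b=-379/766 c=-5757/1532 d=1919/1532
S(7) = -14075/3064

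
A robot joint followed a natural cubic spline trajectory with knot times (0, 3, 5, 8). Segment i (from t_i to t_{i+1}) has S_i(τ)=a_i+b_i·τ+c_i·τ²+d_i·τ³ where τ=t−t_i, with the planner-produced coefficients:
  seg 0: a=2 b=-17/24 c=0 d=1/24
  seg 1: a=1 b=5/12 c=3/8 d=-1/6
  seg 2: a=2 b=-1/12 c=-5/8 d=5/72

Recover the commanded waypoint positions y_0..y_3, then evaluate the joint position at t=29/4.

y_0 = S_0(0) = a_0 = 2
y_1 = S_1(0) = a_1 = 1
y_2 = S_2(0) = a_2 = 2
y_3 = S_2(3) = -2
t_q=29/4 is in segment 2 (τ=9/4); S_2(τ)=-287/512

y_0=2 y_1=1 y_2=2 y_3=-2
S(29/4) = -287/512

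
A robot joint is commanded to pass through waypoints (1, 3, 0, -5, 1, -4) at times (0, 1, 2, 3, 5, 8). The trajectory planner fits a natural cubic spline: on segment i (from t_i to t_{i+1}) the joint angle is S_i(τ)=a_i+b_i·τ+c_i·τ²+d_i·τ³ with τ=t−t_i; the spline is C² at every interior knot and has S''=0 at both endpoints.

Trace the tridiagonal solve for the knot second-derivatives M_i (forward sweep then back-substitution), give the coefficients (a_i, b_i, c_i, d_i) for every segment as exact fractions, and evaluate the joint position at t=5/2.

  seg 0: a=1 b=3703/1200 c=0 d=-1303/1200
  seg 1: a=3 b=-103/600 c=-1303/400 d=103/240
  seg 2: a=0 b=-6479/1200 c=-197/100 d=2843/1200
  seg 3: a=-5 b=-1339/600 c=411/80 d=-1513/1200
  seg 4: a=1 b=1913/600 c=-971/400 d=971/3600
S(5/2) = -9267/3200

Δ: Δ0=2, Δ1=-3, Δ2=-5, Δ3=3, Δ4=-5/3
row 1: diag=4, rhs=-30; c'=1/4, d'=-15/2
row 2: denom=4−1·1/4=15/4; d'=(-12−1·-15/2)/(15/4)=-6/5
row 3: denom=6−1·4/15=86/15; d'=(48−1·-6/5)/(86/15)=369/43
row 4: denom=10−2·15/43=400/43; d'=(-28−2·369/43)/(400/43)=-971/200
back: M4=-971/200
back: M3=369/43−15/43·-971/200=411/40
back: M2=-6/5−4/15·411/40=-197/50
back: M1=-15/2−1/4·-197/50=-1303/200
M: M0=0, M1=-1303/200, M2=-197/50, M3=411/40, M4=-971/200, M5=0
seg 0: a=1, c=M0/2=0, d=(M1−M0)/(6·1)=-1303/1200, b=Δ0−h0·(2M0+M1)/6=3703/1200
seg 1: a=3, c=M1/2=-1303/400, d=(M2−M1)/(6·1)=103/240, b=Δ1−h1·(2M1+M2)/6=-103/600
seg 2: a=0, c=M2/2=-197/100, d=(M3−M2)/(6·1)=2843/1200, b=Δ2−h2·(2M2+M3)/6=-6479/1200
seg 3: a=-5, c=M3/2=411/80, d=(M4−M3)/(6·2)=-1513/1200, b=Δ3−h3·(2M3+M4)/6=-1339/600
seg 4: a=1, c=M4/2=-971/400, d=(M5−M4)/(6·3)=971/3600, b=Δ4−h4·(2M4+M5)/6=1913/600
t_q=5/2 → seg 2, τ=1/2; S=0+-6479/1200·τ+-197/100·τ²+2843/1200·τ³=-9267/3200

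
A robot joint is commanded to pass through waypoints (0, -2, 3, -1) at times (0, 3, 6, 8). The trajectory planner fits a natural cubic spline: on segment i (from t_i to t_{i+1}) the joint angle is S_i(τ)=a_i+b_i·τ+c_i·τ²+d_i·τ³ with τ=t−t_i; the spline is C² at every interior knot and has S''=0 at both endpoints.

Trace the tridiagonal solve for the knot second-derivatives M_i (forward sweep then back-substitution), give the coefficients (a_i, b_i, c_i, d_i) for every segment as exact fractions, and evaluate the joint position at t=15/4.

Δ: Δ0=-2/3, Δ1=5/3, Δ2=-2
row 1: diag=12, rhs=14; c'=1/4, d'=7/6
row 2: denom=10−3·1/4=37/4; d'=(-22−3·7/6)/(37/4)=-102/37
back: M2=-102/37
back: M1=7/6−1/4·-102/37=206/111
M: M0=0, M1=206/111, M2=-102/37, M3=0
seg 0: a=0, c=M0/2=0, d=(M1−M0)/(6·3)=103/999, b=Δ0−h0·(2M0+M1)/6=-59/37
seg 1: a=-2, c=M1/2=103/111, d=(M2−M1)/(6·3)=-256/999, b=Δ1−h1·(2M1+M2)/6=44/37
seg 2: a=3, c=M2/2=-51/37, d=(M3−M2)/(6·2)=17/74, b=Δ2−h2·(2M2+M3)/6=-6/37
t_q=15/4 → seg 1, τ=3/4; S=-2+44/37·τ+103/111·τ²+-256/999·τ³=-411/592

  seg 0: a=0 b=-59/37 c=0 d=103/999
  seg 1: a=-2 b=44/37 c=103/111 d=-256/999
  seg 2: a=3 b=-6/37 c=-51/37 d=17/74
S(15/4) = -411/592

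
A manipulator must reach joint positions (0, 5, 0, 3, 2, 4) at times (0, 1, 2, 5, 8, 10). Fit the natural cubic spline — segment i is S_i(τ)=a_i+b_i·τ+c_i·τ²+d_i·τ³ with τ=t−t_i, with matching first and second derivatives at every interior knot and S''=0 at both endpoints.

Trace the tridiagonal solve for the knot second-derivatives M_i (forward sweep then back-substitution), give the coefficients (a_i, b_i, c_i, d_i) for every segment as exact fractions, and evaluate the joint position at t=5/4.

  seg 0: a=0 b=24103/3081 c=0 d=-8698/3081
  seg 1: a=5 b=-1991/3081 c=-8698/1027 d=12680/3081
  seg 2: a=0 b=-16139/3081 c=3982/1027 d=-16618/27729
  seg 3: a=3 b=5683/3081 c=-4672/3081 d=562/2133
  seg 4: a=2 b=-431/3081 c=878/1027 d=-439/3081
S(5/4) = 691/158

Δ: Δ0=5, Δ1=-5, Δ2=1, Δ3=-1/3, Δ4=1
row 1: diag=4, rhs=-60; c'=1/4, d'=-15
row 2: denom=8−1·1/4=31/4; d'=(36−1·-15)/(31/4)=204/31
row 3: denom=12−3·12/31=336/31; d'=(-8−3·204/31)/(336/31)=-215/84
row 4: denom=10−3·31/112=1027/112; d'=(8−3·-215/84)/(1027/112)=1756/1027
back: M4=1756/1027
back: M3=-215/84−31/112·1756/1027=-9344/3081
back: M2=204/31−12/31·-9344/3081=7964/1027
back: M1=-15−1/4·7964/1027=-17396/1027
M: M0=0, M1=-17396/1027, M2=7964/1027, M3=-9344/3081, M4=1756/1027, M5=0
seg 0: a=0, c=M0/2=0, d=(M1−M0)/(6·1)=-8698/3081, b=Δ0−h0·(2M0+M1)/6=24103/3081
seg 1: a=5, c=M1/2=-8698/1027, d=(M2−M1)/(6·1)=12680/3081, b=Δ1−h1·(2M1+M2)/6=-1991/3081
seg 2: a=0, c=M2/2=3982/1027, d=(M3−M2)/(6·3)=-16618/27729, b=Δ2−h2·(2M2+M3)/6=-16139/3081
seg 3: a=3, c=M3/2=-4672/3081, d=(M4−M3)/(6·3)=562/2133, b=Δ3−h3·(2M3+M4)/6=5683/3081
seg 4: a=2, c=M4/2=878/1027, d=(M5−M4)/(6·2)=-439/3081, b=Δ4−h4·(2M4+M5)/6=-431/3081
t_q=5/4 → seg 1, τ=1/4; S=5+-1991/3081·τ+-8698/1027·τ²+12680/3081·τ³=691/158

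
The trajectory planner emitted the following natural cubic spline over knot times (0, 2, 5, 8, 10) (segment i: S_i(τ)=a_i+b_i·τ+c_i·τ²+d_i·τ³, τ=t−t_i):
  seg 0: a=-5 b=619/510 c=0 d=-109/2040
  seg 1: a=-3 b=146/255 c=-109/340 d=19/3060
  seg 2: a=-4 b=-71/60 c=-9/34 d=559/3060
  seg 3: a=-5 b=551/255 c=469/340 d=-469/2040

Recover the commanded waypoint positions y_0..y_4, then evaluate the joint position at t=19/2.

y_0 = S_0(0) = a_0 = -5
y_1 = S_1(0) = a_1 = -3
y_2 = S_2(0) = a_2 = -4
y_3 = S_3(0) = a_3 = -5
y_4 = S_3(2) = 3
t_q=19/2 is in segment 3 (τ=3/2); S_3(τ)=619/1088

y_0=-5 y_1=-3 y_2=-4 y_3=-5 y_4=3
S(19/2) = 619/1088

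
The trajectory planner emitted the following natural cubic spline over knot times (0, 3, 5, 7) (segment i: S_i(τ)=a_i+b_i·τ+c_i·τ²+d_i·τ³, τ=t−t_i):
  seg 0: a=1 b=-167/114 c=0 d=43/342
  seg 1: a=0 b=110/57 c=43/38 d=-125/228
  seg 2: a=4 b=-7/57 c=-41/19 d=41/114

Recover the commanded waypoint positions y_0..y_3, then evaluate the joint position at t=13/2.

y_0=1 y_1=0 y_2=4 y_3=-2
S(13/2) = 53/304

y_0 = S_0(0) = a_0 = 1
y_1 = S_1(0) = a_1 = 0
y_2 = S_2(0) = a_2 = 4
y_3 = S_2(2) = -2
t_q=13/2 is in segment 2 (τ=3/2); S_2(τ)=53/304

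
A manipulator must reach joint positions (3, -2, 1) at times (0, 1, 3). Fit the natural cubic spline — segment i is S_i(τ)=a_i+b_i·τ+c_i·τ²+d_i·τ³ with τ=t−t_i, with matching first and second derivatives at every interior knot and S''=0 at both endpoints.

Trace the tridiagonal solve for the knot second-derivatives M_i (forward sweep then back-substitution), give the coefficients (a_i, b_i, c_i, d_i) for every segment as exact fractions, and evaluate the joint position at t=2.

Δ: Δ0=-5, Δ1=3/2
row 1: diag=6, rhs=39; c'=1/3, d'=13/2
back: M1=13/2
M: M0=0, M1=13/2, M2=0
seg 0: a=3, c=M0/2=0, d=(M1−M0)/(6·1)=13/12, b=Δ0−h0·(2M0+M1)/6=-73/12
seg 1: a=-2, c=M1/2=13/4, d=(M2−M1)/(6·2)=-13/24, b=Δ1−h1·(2M1+M2)/6=-17/6
t_q=2 → seg 1, τ=1; S=-2+-17/6·τ+13/4·τ²+-13/24·τ³=-17/8

  seg 0: a=3 b=-73/12 c=0 d=13/12
  seg 1: a=-2 b=-17/6 c=13/4 d=-13/24
S(2) = -17/8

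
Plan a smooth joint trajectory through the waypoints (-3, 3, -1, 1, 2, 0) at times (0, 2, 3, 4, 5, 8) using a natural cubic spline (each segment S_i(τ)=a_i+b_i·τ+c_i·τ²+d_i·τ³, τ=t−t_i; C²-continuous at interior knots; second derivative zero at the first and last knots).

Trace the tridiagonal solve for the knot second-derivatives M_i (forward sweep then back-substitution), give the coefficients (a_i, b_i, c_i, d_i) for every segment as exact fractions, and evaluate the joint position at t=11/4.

  seg 0: a=-3 b=12011/1995 c=0 d=-3013/3990
  seg 1: a=3 b=-6067/1995 c=-3013/665 d=1018/285
  seg 2: a=-1 b=-2767/1995 c=4113/665 d=-5582/1995
  seg 3: a=1 b=1033/399 c=-1469/665 d=1237/1995
  seg 4: a=2 b=62/1995 c=-232/665 d=232/5985
S(11/4) = -6863/21280

Δ: Δ0=3, Δ1=-4, Δ2=2, Δ3=1, Δ4=-2/3
row 1: diag=6, rhs=-42; c'=1/6, d'=-7
row 2: denom=4−1·1/6=23/6; d'=(36−1·-7)/(23/6)=258/23
row 3: denom=4−1·6/23=86/23; d'=(-6−1·258/23)/(86/23)=-198/43
row 4: denom=8−1·23/86=665/86; d'=(-10−1·-198/43)/(665/86)=-464/665
back: M4=-464/665
back: M3=-198/43−23/86·-464/665=-2938/665
back: M2=258/23−6/23·-2938/665=8226/665
back: M1=-7−1/6·8226/665=-6026/665
M: M0=0, M1=-6026/665, M2=8226/665, M3=-2938/665, M4=-464/665, M5=0
seg 0: a=-3, c=M0/2=0, d=(M1−M0)/(6·2)=-3013/3990, b=Δ0−h0·(2M0+M1)/6=12011/1995
seg 1: a=3, c=M1/2=-3013/665, d=(M2−M1)/(6·1)=1018/285, b=Δ1−h1·(2M1+M2)/6=-6067/1995
seg 2: a=-1, c=M2/2=4113/665, d=(M3−M2)/(6·1)=-5582/1995, b=Δ2−h2·(2M2+M3)/6=-2767/1995
seg 3: a=1, c=M3/2=-1469/665, d=(M4−M3)/(6·1)=1237/1995, b=Δ3−h3·(2M3+M4)/6=1033/399
seg 4: a=2, c=M4/2=-232/665, d=(M5−M4)/(6·3)=232/5985, b=Δ4−h4·(2M4+M5)/6=62/1995
t_q=11/4 → seg 1, τ=3/4; S=3+-6067/1995·τ+-3013/665·τ²+1018/285·τ³=-6863/21280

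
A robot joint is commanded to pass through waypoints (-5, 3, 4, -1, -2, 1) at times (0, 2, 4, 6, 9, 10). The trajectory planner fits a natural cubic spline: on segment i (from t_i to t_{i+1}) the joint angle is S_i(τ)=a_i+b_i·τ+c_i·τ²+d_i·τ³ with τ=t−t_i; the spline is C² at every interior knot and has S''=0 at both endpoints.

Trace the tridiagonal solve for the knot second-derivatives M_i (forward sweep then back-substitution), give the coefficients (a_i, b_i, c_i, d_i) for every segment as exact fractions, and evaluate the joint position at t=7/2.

Δ: Δ0=4, Δ1=1/2, Δ2=-5/2, Δ3=-1/3, Δ4=3
row 1: diag=8, rhs=-21; c'=1/4, d'=-21/8
row 2: denom=8−2·1/4=15/2; d'=(-18−2·-21/8)/(15/2)=-17/10
row 3: denom=10−2·4/15=142/15; d'=(13−2·-17/10)/(142/15)=123/71
row 4: denom=8−3·45/142=1001/142; d'=(20−3·123/71)/(1001/142)=2102/1001
back: M4=2102/1001
back: M3=123/71−45/142·2102/1001=1068/1001
back: M2=-17/10−4/15·1068/1001=-3973/2002
back: M1=-21/8−1/4·-3973/2002=-2131/1001
M: M0=0, M1=-2131/1001, M2=-3973/2002, M3=1068/1001, M4=2102/1001, M5=0
seg 0: a=-5, c=M0/2=0, d=(M1−M0)/(6·2)=-2131/12012, b=Δ0−h0·(2M0+M1)/6=14143/3003
seg 1: a=3, c=M1/2=-2131/2002, d=(M2−M1)/(6·2)=289/24024, b=Δ1−h1·(2M1+M2)/6=7750/3003
seg 2: a=4, c=M2/2=-3973/4004, d=(M3−M2)/(6·2)=6109/24024, b=Δ2−h2·(2M2+M3)/6=-1315/858
seg 3: a=-1, c=M3/2=534/1001, d=(M4−M3)/(6·3)=47/819, b=Δ3−h3·(2M3+M4)/6=-566/231
seg 4: a=-2, c=M4/2=1051/1001, d=(M5−M4)/(6·1)=-1051/3003, b=Δ4−h4·(2M4+M5)/6=6907/3003
t_q=7/2 → seg 1, τ=3/2; S=3+7750/3003·τ+-2131/2002·τ²+289/24024·τ³=289361/64064

  seg 0: a=-5 b=14143/3003 c=0 d=-2131/12012
  seg 1: a=3 b=7750/3003 c=-2131/2002 d=289/24024
  seg 2: a=4 b=-1315/858 c=-3973/4004 d=6109/24024
  seg 3: a=-1 b=-566/231 c=534/1001 d=47/819
  seg 4: a=-2 b=6907/3003 c=1051/1001 d=-1051/3003
S(7/2) = 289361/64064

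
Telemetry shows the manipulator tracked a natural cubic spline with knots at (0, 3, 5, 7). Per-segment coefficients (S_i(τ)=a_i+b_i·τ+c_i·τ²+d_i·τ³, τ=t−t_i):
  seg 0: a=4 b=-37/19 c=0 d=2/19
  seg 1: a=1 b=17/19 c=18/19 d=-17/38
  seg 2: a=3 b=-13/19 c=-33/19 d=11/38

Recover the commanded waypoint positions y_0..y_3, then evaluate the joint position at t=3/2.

y_0 = S_0(0) = a_0 = 4
y_1 = S_1(0) = a_1 = 1
y_2 = S_2(0) = a_2 = 3
y_3 = S_2(2) = -3
t_q=3/2 is in segment 0 (τ=3/2); S_0(τ)=109/76

y_0=4 y_1=1 y_2=3 y_3=-3
S(3/2) = 109/76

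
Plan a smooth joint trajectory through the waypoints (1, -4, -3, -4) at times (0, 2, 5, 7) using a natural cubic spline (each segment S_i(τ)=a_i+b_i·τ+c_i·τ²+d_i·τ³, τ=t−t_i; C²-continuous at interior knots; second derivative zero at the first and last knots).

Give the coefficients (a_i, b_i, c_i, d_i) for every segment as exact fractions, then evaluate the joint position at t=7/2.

Δ: Δ0=-5/2, Δ1=1/3, Δ2=-1/2
row 1: diag=10, rhs=17; c'=3/10, d'=17/10
row 2: denom=10−3·3/10=91/10; d'=(-5−3·17/10)/(91/10)=-101/91
back: M2=-101/91
back: M1=17/10−3/10·-101/91=185/91
M: M0=0, M1=185/91, M2=-101/91, M3=0
seg 0: a=1, c=M0/2=0, d=(M1−M0)/(6·2)=185/1092, b=Δ0−h0·(2M0+M1)/6=-1735/546
seg 1: a=-4, c=M1/2=185/182, d=(M2−M1)/(6·3)=-11/63, b=Δ1−h1·(2M1+M2)/6=-625/546
seg 2: a=-3, c=M2/2=-101/182, d=(M3−M2)/(6·2)=101/1092, b=Δ2−h2·(2M2+M3)/6=131/546
t_q=7/2 → seg 1, τ=3/2; S=-4+-625/546·τ+185/182·τ²+-11/63·τ³=-209/52

  seg 0: a=1 b=-1735/546 c=0 d=185/1092
  seg 1: a=-4 b=-625/546 c=185/182 d=-11/63
  seg 2: a=-3 b=131/546 c=-101/182 d=101/1092
S(7/2) = -209/52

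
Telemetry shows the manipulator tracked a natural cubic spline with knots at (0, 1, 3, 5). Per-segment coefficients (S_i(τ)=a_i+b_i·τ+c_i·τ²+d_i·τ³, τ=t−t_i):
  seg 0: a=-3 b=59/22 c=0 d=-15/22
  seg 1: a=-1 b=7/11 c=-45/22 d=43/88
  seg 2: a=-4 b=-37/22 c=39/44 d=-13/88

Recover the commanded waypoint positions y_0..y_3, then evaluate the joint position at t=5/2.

y_0=-3 y_1=-1 y_2=-4 y_3=-5
S(5/2) = -2111/704

y_0 = S_0(0) = a_0 = -3
y_1 = S_1(0) = a_1 = -1
y_2 = S_2(0) = a_2 = -4
y_3 = S_2(2) = -5
t_q=5/2 is in segment 1 (τ=3/2); S_1(τ)=-2111/704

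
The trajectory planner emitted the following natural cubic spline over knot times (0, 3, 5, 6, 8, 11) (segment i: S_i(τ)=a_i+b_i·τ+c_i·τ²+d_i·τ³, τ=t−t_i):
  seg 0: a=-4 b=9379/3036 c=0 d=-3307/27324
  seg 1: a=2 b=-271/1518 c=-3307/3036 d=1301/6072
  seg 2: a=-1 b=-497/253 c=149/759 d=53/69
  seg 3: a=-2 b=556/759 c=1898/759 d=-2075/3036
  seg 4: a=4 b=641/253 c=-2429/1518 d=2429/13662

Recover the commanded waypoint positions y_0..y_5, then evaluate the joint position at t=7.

y_0 = S_0(0) = a_0 = -4
y_1 = S_1(0) = a_1 = 2
y_2 = S_2(0) = a_2 = -1
y_3 = S_3(0) = a_3 = -2
y_4 = S_4(0) = a_4 = 4
y_5 = S_4(3) = 2
t_q=7 is in segment 3 (τ=1); S_3(τ)=1669/3036

y_0=-4 y_1=2 y_2=-1 y_3=-2 y_4=4 y_5=2
S(7) = 1669/3036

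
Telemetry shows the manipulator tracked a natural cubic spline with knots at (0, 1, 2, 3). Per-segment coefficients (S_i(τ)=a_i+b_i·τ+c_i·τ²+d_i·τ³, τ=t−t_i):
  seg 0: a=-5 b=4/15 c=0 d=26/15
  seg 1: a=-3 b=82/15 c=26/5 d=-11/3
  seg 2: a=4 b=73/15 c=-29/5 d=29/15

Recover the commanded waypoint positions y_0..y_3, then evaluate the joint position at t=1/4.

y_0 = S_0(0) = a_0 = -5
y_1 = S_1(0) = a_1 = -3
y_2 = S_2(0) = a_2 = 4
y_3 = S_2(1) = 5
t_q=1/4 is in segment 0 (τ=1/4); S_0(τ)=-157/32

y_0=-5 y_1=-3 y_2=4 y_3=5
S(1/4) = -157/32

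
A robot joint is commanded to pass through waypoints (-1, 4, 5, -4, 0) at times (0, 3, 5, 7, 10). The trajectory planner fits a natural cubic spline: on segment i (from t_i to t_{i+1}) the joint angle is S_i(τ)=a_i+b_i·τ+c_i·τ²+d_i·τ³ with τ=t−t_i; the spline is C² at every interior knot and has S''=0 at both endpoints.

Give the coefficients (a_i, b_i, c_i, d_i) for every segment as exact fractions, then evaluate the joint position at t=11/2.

Δ: Δ0=5/3, Δ1=1/2, Δ2=-9/2, Δ3=4/3
row 1: diag=10, rhs=-7; c'=1/5, d'=-7/10
row 2: denom=8−2·1/5=38/5; d'=(-30−2·-7/10)/(38/5)=-143/38
row 3: denom=10−2·5/19=180/19; d'=(35−2·-143/38)/(180/19)=202/45
back: M3=202/45
back: M2=-143/38−5/19·202/45=-89/18
back: M1=-7/10−1/5·-89/18=13/45
M: M0=0, M1=13/45, M2=-89/18, M3=202/45, M4=0
seg 0: a=-1, c=M0/2=0, d=(M1−M0)/(6·3)=13/810, b=Δ0−h0·(2M0+M1)/6=137/90
seg 1: a=4, c=M1/2=13/90, d=(M2−M1)/(6·2)=-157/360, b=Δ1−h1·(2M1+M2)/6=88/45
seg 2: a=5, c=M2/2=-89/36, d=(M3−M2)/(6·2)=283/360, b=Δ2−h2·(2M2+M3)/6=-27/10
seg 3: a=-4, c=M3/2=101/45, d=(M4−M3)/(6·3)=-101/405, b=Δ3−h3·(2M3+M4)/6=-142/45
t_q=11/2 → seg 2, τ=1/2; S=5+-27/10·τ+-89/36·τ²+283/360·τ³=601/192

  seg 0: a=-1 b=137/90 c=0 d=13/810
  seg 1: a=4 b=88/45 c=13/90 d=-157/360
  seg 2: a=5 b=-27/10 c=-89/36 d=283/360
  seg 3: a=-4 b=-142/45 c=101/45 d=-101/405
S(11/2) = 601/192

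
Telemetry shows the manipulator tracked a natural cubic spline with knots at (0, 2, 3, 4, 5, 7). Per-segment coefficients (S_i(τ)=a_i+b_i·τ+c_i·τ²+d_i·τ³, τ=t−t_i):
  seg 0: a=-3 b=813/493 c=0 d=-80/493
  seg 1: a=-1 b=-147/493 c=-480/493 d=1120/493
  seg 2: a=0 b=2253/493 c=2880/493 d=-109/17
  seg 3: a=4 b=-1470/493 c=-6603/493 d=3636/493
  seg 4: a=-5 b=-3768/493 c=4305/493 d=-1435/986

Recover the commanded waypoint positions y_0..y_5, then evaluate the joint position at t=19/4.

y_0=-3 y_1=-1 y_2=0 y_3=4 y_4=-5 y_5=3
S(19/4) = -5243/1972

y_0 = S_0(0) = a_0 = -3
y_1 = S_1(0) = a_1 = -1
y_2 = S_2(0) = a_2 = 0
y_3 = S_3(0) = a_3 = 4
y_4 = S_4(0) = a_4 = -5
y_5 = S_4(2) = 3
t_q=19/4 is in segment 3 (τ=3/4); S_3(τ)=-5243/1972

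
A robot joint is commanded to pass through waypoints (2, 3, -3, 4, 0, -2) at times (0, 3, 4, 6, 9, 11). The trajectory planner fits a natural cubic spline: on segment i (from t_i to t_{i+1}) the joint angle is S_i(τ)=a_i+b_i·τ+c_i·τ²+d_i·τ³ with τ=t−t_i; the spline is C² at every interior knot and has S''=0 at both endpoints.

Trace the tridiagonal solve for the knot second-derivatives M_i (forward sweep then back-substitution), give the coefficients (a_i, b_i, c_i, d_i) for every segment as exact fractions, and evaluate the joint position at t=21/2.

  seg 0: a=2 b=9215/2638 c=0 d=-25007/71226
  seg 1: a=3 b=-7896/1319 c=-25007/7914 d=24899/7914
  seg 2: a=-3 b=-22693/7914 c=24845/3957 d=-12247/7914
  seg 3: a=4 b=9701/2638 c=-11896/3957 d=31721/71226
  seg 4: a=0 b=-3081/1319 c=2643/2638 d=-881/5276
S(21/2) = -76527/42208

Δ: Δ0=1/3, Δ1=-6, Δ2=7/2, Δ3=-4/3, Δ4=-1
row 1: diag=8, rhs=-38; c'=1/8, d'=-19/4
row 2: denom=6−1·1/8=47/8; d'=(57−1·-19/4)/(47/8)=494/47
row 3: denom=10−2·16/47=438/47; d'=(-29−2·494/47)/(438/47)=-2351/438
row 4: denom=10−3·47/146=1319/146; d'=(2−3·-2351/438)/(1319/146)=2643/1319
back: M4=2643/1319
back: M3=-2351/438−47/146·2643/1319=-23792/3957
back: M2=494/47−16/47·-23792/3957=49690/3957
back: M1=-19/4−1/8·49690/3957=-25007/3957
M: M0=0, M1=-25007/3957, M2=49690/3957, M3=-23792/3957, M4=2643/1319, M5=0
seg 0: a=2, c=M0/2=0, d=(M1−M0)/(6·3)=-25007/71226, b=Δ0−h0·(2M0+M1)/6=9215/2638
seg 1: a=3, c=M1/2=-25007/7914, d=(M2−M1)/(6·1)=24899/7914, b=Δ1−h1·(2M1+M2)/6=-7896/1319
seg 2: a=-3, c=M2/2=24845/3957, d=(M3−M2)/(6·2)=-12247/7914, b=Δ2−h2·(2M2+M3)/6=-22693/7914
seg 3: a=4, c=M3/2=-11896/3957, d=(M4−M3)/(6·3)=31721/71226, b=Δ3−h3·(2M3+M4)/6=9701/2638
seg 4: a=0, c=M4/2=2643/2638, d=(M5−M4)/(6·2)=-881/5276, b=Δ4−h4·(2M4+M5)/6=-3081/1319
t_q=21/2 → seg 4, τ=3/2; S=0+-3081/1319·τ+2643/2638·τ²+-881/5276·τ³=-76527/42208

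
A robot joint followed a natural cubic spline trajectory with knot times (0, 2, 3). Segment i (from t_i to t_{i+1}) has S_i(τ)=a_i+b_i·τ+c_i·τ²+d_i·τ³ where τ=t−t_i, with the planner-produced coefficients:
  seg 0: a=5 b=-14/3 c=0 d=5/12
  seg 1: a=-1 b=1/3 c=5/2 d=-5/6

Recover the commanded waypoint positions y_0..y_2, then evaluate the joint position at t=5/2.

y_0=5 y_1=-1 y_2=1
S(5/2) = -5/16

y_0 = S_0(0) = a_0 = 5
y_1 = S_1(0) = a_1 = -1
y_2 = S_1(1) = 1
t_q=5/2 is in segment 1 (τ=1/2); S_1(τ)=-5/16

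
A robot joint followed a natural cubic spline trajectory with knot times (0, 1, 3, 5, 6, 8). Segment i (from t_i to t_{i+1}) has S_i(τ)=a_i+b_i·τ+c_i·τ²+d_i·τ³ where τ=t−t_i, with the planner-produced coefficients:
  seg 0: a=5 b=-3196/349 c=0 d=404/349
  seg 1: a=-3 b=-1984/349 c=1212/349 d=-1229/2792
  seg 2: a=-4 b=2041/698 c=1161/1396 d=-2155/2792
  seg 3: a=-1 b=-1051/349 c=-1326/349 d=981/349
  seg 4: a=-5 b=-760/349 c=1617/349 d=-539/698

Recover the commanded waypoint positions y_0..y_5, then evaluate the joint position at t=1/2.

y_0=5 y_1=-3 y_2=-4 y_3=-1 y_4=-5 y_5=3
S(1/2) = 395/698

y_0 = S_0(0) = a_0 = 5
y_1 = S_1(0) = a_1 = -3
y_2 = S_2(0) = a_2 = -4
y_3 = S_3(0) = a_3 = -1
y_4 = S_4(0) = a_4 = -5
y_5 = S_4(2) = 3
t_q=1/2 is in segment 0 (τ=1/2); S_0(τ)=395/698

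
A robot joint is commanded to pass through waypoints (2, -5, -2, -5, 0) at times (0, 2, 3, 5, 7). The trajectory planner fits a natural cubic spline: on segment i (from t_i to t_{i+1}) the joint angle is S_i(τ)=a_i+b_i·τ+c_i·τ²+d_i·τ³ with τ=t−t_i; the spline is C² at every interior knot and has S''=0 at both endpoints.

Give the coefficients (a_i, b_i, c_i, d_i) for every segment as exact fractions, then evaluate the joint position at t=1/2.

  seg 0: a=2 b=-389/64 c=0 d=165/256
  seg 1: a=-5 b=53/32 c=495/128 d=-323/128
  seg 2: a=-2 b=233/128 c=-237/64 d=523/512
  seg 3: a=-5 b=-47/64 c=621/256 d=-207/512
S(1/2) = -1963/2048

Δ: Δ0=-7/2, Δ1=3, Δ2=-3/2, Δ3=5/2
row 1: diag=6, rhs=39; c'=1/6, d'=13/2
row 2: denom=6−1·1/6=35/6; d'=(-27−1·13/2)/(35/6)=-201/35
row 3: denom=8−2·12/35=256/35; d'=(24−2·-201/35)/(256/35)=621/128
back: M3=621/128
back: M2=-201/35−12/35·621/128=-237/32
back: M1=13/2−1/6·-237/32=495/64
M: M0=0, M1=495/64, M2=-237/32, M3=621/128, M4=0
seg 0: a=2, c=M0/2=0, d=(M1−M0)/(6·2)=165/256, b=Δ0−h0·(2M0+M1)/6=-389/64
seg 1: a=-5, c=M1/2=495/128, d=(M2−M1)/(6·1)=-323/128, b=Δ1−h1·(2M1+M2)/6=53/32
seg 2: a=-2, c=M2/2=-237/64, d=(M3−M2)/(6·2)=523/512, b=Δ2−h2·(2M2+M3)/6=233/128
seg 3: a=-5, c=M3/2=621/256, d=(M4−M3)/(6·2)=-207/512, b=Δ3−h3·(2M3+M4)/6=-47/64
t_q=1/2 → seg 0, τ=1/2; S=2+-389/64·τ+0·τ²+165/256·τ³=-1963/2048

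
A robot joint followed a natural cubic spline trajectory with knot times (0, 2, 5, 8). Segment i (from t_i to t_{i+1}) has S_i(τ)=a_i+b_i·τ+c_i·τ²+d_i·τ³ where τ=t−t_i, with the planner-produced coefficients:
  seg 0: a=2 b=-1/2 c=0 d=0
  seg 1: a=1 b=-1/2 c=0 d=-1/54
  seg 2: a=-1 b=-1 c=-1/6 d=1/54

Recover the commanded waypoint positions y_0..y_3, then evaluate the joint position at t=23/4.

y_0 = S_0(0) = a_0 = 2
y_1 = S_1(0) = a_1 = 1
y_2 = S_2(0) = a_2 = -1
y_3 = S_2(3) = -5
t_q=23/4 is in segment 2 (τ=3/4); S_2(τ)=-235/128

y_0=2 y_1=1 y_2=-1 y_3=-5
S(23/4) = -235/128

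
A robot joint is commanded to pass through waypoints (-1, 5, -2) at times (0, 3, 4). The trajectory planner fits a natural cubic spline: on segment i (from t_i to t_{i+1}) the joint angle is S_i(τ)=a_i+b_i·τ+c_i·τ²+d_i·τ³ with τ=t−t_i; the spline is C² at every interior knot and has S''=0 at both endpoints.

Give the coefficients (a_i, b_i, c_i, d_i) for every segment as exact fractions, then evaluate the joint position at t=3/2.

Δ: Δ0=2, Δ1=-7
row 1: diag=8, rhs=-54; c'=1/8, d'=-27/4
back: M1=-27/4
M: M0=0, M1=-27/4, M2=0
seg 0: a=-1, c=M0/2=0, d=(M1−M0)/(6·3)=-3/8, b=Δ0−h0·(2M0+M1)/6=43/8
seg 1: a=5, c=M1/2=-27/8, d=(M2−M1)/(6·1)=9/8, b=Δ1−h1·(2M1+M2)/6=-19/4
t_q=3/2 → seg 0, τ=3/2; S=-1+43/8·τ+0·τ²+-3/8·τ³=371/64

  seg 0: a=-1 b=43/8 c=0 d=-3/8
  seg 1: a=5 b=-19/4 c=-27/8 d=9/8
S(3/2) = 371/64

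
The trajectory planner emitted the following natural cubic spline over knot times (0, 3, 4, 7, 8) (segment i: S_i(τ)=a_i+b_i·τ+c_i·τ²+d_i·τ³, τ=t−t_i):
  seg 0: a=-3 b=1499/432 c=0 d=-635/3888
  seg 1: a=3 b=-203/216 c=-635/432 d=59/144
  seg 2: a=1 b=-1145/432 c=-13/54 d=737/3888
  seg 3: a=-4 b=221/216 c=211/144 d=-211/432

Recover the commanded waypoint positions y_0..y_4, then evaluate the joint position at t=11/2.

y_0=-3 y_1=3 y_2=1 y_3=-4 y_4=-2
S(11/2) = -1105/384

y_0 = S_0(0) = a_0 = -3
y_1 = S_1(0) = a_1 = 3
y_2 = S_2(0) = a_2 = 1
y_3 = S_3(0) = a_3 = -4
y_4 = S_3(1) = -2
t_q=11/2 is in segment 2 (τ=3/2); S_2(τ)=-1105/384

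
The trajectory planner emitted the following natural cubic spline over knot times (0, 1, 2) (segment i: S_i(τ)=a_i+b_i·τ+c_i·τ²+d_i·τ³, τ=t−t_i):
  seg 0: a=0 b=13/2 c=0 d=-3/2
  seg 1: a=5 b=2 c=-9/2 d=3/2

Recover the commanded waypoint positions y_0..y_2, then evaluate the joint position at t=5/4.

y_0 = S_0(0) = a_0 = 0
y_1 = S_1(0) = a_1 = 5
y_2 = S_1(1) = 4
t_q=5/4 is in segment 1 (τ=1/4); S_1(τ)=671/128

y_0=0 y_1=5 y_2=4
S(5/4) = 671/128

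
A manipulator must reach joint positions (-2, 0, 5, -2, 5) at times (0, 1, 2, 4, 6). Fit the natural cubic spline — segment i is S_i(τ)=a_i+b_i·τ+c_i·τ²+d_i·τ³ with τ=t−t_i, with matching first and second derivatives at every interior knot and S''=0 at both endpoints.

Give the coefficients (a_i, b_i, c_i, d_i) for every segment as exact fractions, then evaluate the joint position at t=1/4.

Δ: Δ0=2, Δ1=5, Δ2=-7/2, Δ3=7/2
row 1: diag=4, rhs=18; c'=1/4, d'=9/2
row 2: denom=6−1·1/4=23/4; d'=(-51−1·9/2)/(23/4)=-222/23
row 3: denom=8−2·8/23=168/23; d'=(42−2·-222/23)/(168/23)=235/28
back: M3=235/28
back: M2=-222/23−8/23·235/28=-88/7
back: M1=9/2−1/4·-88/7=107/14
M: M0=0, M1=107/14, M2=-88/7, M3=235/28, M4=0
seg 0: a=-2, c=M0/2=0, d=(M1−M0)/(6·1)=107/84, b=Δ0−h0·(2M0+M1)/6=61/84
seg 1: a=0, c=M1/2=107/28, d=(M2−M1)/(6·1)=-283/84, b=Δ1−h1·(2M1+M2)/6=191/42
seg 2: a=5, c=M2/2=-44/7, d=(M3−M2)/(6·2)=587/336, b=Δ2−h2·(2M2+M3)/6=25/12
seg 3: a=-2, c=M3/2=235/56, d=(M4−M3)/(6·2)=-235/336, b=Δ3−h3·(2M3+M4)/6=-44/21
t_q=1/4 → seg 0, τ=1/4; S=-2+61/84·τ+0·τ²+107/84·τ³=-3223/1792

  seg 0: a=-2 b=61/84 c=0 d=107/84
  seg 1: a=0 b=191/42 c=107/28 d=-283/84
  seg 2: a=5 b=25/12 c=-44/7 d=587/336
  seg 3: a=-2 b=-44/21 c=235/56 d=-235/336
S(1/4) = -3223/1792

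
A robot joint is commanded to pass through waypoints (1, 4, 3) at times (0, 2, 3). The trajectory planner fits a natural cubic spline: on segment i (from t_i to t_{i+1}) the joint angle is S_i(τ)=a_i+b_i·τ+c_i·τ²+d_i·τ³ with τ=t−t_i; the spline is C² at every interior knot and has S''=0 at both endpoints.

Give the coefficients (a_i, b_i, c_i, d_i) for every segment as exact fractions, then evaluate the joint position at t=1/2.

  seg 0: a=1 b=7/3 c=0 d=-5/24
  seg 1: a=4 b=-1/6 c=-5/4 d=5/12
S(1/2) = 137/64

Δ: Δ0=3/2, Δ1=-1
row 1: diag=6, rhs=-15; c'=1/6, d'=-5/2
back: M1=-5/2
M: M0=0, M1=-5/2, M2=0
seg 0: a=1, c=M0/2=0, d=(M1−M0)/(6·2)=-5/24, b=Δ0−h0·(2M0+M1)/6=7/3
seg 1: a=4, c=M1/2=-5/4, d=(M2−M1)/(6·1)=5/12, b=Δ1−h1·(2M1+M2)/6=-1/6
t_q=1/2 → seg 0, τ=1/2; S=1+7/3·τ+0·τ²+-5/24·τ³=137/64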